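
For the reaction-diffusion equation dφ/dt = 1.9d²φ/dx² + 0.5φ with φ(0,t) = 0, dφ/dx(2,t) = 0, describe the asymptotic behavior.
φ → 0. Diffusion dominates reaction (r=0.5 < κπ²/(4L²)≈1.17); solution decays.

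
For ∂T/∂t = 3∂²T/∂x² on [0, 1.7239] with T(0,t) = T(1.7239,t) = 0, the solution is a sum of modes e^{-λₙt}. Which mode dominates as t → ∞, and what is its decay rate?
Eigenvalues: λₙ = 3n²π²/1.7239².
First three modes:
  n=1: λ₁ = 3π²/1.7239² ≈ 9.963
  n=2: λ₂ = 12π²/1.7239² ≈ 39.853 (4× faster decay)
  n=3: λ₃ = 27π²/1.7239² ≈ 89.668 (9× faster decay)
As t → ∞, higher modes decay exponentially faster. The n=1 mode dominates: T ~ c₁ sin(πx/1.7239) e^{-λ₁t}.
Decay rate: λ₁ = 3π²/1.7239² ≈ 9.963.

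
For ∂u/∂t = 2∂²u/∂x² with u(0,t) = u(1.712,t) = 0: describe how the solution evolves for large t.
u → 0. Heat diffuses out through both boundaries.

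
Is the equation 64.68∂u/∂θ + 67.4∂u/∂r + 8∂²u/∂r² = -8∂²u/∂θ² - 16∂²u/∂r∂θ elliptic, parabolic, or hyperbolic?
Rewriting in standard form: 8∂²u/∂r² + 16∂²u/∂r∂θ + 8∂²u/∂θ² + 67.4∂u/∂r + 64.68∂u/∂θ = 0. Computing B² - 4AC with A = 8, B = 16, C = 8: discriminant = 0 (zero). Answer: parabolic.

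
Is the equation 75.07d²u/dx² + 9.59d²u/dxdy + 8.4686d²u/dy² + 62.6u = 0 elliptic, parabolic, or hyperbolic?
Computing B² - 4AC with A = 75.07, B = 9.59, C = 8.4686: discriminant = -2450.983108 (negative). Answer: elliptic.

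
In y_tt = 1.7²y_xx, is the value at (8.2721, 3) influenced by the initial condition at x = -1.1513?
No. The domain of dependence is [3.1721, 13.3721], and -1.1513 is outside this interval.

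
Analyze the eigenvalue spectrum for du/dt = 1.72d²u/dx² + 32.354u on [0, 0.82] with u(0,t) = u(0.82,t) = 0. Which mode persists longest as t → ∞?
Eigenvalues: λₙ = 1.72n²π²/0.82² - 32.354.
First three modes:
  n=1: λ₁ = 1.72π²/0.82² - 32.354 ≈ -7.108
  n=2: λ₂ = 6.88π²/0.82² - 32.354 ≈ 68.632
  n=3: λ₃ = 15.48π²/0.82² - 32.354 ≈ 194.864
Since 1.72π²/0.82² ≈ 25.246 < 32.354, λ₁ < 0.
The n=1 mode grows fastest (−λₙ is largest for n=1) → dominates.
Asymptotic: u ~ c₁ sin(πx/0.82) e^{7.108t} (exponential growth at rate −λ₁ ≈ 7.108).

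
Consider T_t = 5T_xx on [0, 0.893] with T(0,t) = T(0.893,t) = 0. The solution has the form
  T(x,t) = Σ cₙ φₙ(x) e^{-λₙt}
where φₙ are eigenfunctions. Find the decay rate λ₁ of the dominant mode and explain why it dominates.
Eigenvalues: λₙ = 5n²π²/0.893².
First three modes:
  n=1: λ₁ = 5π²/0.893² ≈ 61.882
  n=2: λ₂ = 20π²/0.893² ≈ 247.529 (4× faster decay)
  n=3: λ₃ = 45π²/0.893² ≈ 556.941 (9× faster decay)
As t → ∞, higher modes decay exponentially faster. The n=1 mode dominates: T ~ c₁ sin(πx/0.893) e^{-λ₁t}.
Decay rate: λ₁ = 5π²/0.893² ≈ 61.882.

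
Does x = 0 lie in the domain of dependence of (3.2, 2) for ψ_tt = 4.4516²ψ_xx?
Yes. The domain of dependence is [-5.7032, 12.1032], and 0 ∈ [-5.7032, 12.1032].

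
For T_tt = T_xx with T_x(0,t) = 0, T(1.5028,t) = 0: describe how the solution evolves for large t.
T oscillates (no decay). Energy is conserved; the solution oscillates indefinitely as standing waves.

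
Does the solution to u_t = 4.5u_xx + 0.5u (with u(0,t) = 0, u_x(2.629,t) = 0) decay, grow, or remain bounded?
u → 0. Diffusion dominates reaction (r=0.5 < κπ²/(4L²)≈1.61); solution decays.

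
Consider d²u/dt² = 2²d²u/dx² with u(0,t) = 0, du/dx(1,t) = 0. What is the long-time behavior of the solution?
As t → ∞, u oscillates (no decay). Energy is conserved; the solution oscillates indefinitely as standing waves.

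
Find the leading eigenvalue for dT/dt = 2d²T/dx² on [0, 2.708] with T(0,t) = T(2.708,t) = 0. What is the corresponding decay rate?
Eigenvalues: λₙ = 2n²π²/2.708².
First three modes:
  n=1: λ₁ = 2π²/2.708² ≈ 2.692
  n=2: λ₂ = 8π²/2.708² ≈ 10.767 (4× faster decay)
  n=3: λ₃ = 18π²/2.708² ≈ 24.226 (9× faster decay)
As t → ∞, higher modes decay exponentially faster. The n=1 mode dominates: T ~ c₁ sin(πx/2.708) e^{-λ₁t}.
Decay rate: λ₁ = 2π²/2.708² ≈ 2.692.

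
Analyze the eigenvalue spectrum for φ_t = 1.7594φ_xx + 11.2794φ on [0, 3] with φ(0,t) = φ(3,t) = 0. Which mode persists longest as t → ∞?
Eigenvalues: λₙ = 1.7594n²π²/3² - 11.2794.
First three modes:
  n=1: λ₁ = 1.7594π²/3² - 11.2794 ≈ -9.35
  n=2: λ₂ = 7.0376π²/3² - 11.2794 ≈ -3.562
  n=3: λ₃ = 15.8346π²/3² - 11.2794 ≈ 6.085
Since 1.7594π²/3² ≈ 1.929 < 11.2794, λ₁ < 0.
The n=1 mode grows fastest (−λₙ is largest for n=1) → dominates.
Asymptotic: φ ~ c₁ sin(πx/3) e^{9.35t} (exponential growth at rate −λ₁ ≈ 9.35).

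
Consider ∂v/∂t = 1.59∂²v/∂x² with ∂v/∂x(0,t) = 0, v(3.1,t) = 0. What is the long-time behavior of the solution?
As t → ∞, v → 0. Heat escapes through the Dirichlet boundary.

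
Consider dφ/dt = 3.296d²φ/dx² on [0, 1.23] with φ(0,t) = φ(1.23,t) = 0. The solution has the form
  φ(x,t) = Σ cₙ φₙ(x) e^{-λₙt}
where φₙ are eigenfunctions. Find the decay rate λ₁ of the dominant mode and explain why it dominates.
Eigenvalues: λₙ = 3.296n²π²/1.23².
First three modes:
  n=1: λ₁ = 3.296π²/1.23² ≈ 21.502
  n=2: λ₂ = 13.184π²/1.23² ≈ 86.008 (4× faster decay)
  n=3: λ₃ = 29.664π²/1.23² ≈ 193.517 (9× faster decay)
As t → ∞, higher modes decay exponentially faster. The n=1 mode dominates: φ ~ c₁ sin(πx/1.23) e^{-λ₁t}.
Decay rate: λ₁ = 3.296π²/1.23² ≈ 21.502.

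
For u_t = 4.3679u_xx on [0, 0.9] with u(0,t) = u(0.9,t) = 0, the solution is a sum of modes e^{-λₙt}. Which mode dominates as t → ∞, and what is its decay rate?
Eigenvalues: λₙ = 4.3679n²π²/0.9².
First three modes:
  n=1: λ₁ = 4.3679π²/0.9² ≈ 53.222
  n=2: λ₂ = 17.4716π²/0.9² ≈ 212.886 (4× faster decay)
  n=3: λ₃ = 39.3111π²/0.9² ≈ 478.994 (9× faster decay)
As t → ∞, higher modes decay exponentially faster. The n=1 mode dominates: u ~ c₁ sin(πx/0.9) e^{-λ₁t}.
Decay rate: λ₁ = 4.3679π²/0.9² ≈ 53.222.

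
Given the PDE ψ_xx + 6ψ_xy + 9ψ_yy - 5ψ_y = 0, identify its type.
The second-order coefficients are A = 1, B = 6, C = 9. Since B² - 4AC = 0 = 0, this is a parabolic PDE.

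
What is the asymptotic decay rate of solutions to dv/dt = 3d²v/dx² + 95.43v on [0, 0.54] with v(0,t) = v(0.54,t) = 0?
Eigenvalues: λₙ = 3n²π²/0.54² - 95.43.
First three modes:
  n=1: λ₁ = 3π²/0.54² - 95.43 ≈ 6.109
  n=2: λ₂ = 12π²/0.54² - 95.43 ≈ 310.727
  n=3: λ₃ = 27π²/0.54² - 95.43 ≈ 818.422
Since 3π²/0.54² ≈ 101.539 > 95.43, all λₙ > 0.
The n=1 mode decays slowest → dominates as t → ∞.
Asymptotic: v ~ c₁ sin(πx/0.54) e^{-λ₁t} with decay rate λ₁ ≈ 6.109.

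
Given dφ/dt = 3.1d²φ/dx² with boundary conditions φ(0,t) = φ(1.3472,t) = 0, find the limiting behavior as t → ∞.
φ → 0. Heat diffuses out through both boundaries.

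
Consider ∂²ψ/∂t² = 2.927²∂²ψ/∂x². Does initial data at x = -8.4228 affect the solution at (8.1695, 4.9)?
No. The domain of dependence is [-6.1728, 22.5118], and -8.4228 is outside this interval.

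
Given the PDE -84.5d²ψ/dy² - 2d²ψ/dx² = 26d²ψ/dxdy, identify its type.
Rewriting in standard form: -2d²ψ/dx² - 26d²ψ/dxdy - 84.5d²ψ/dy² = 0. The second-order coefficients are A = -2, B = -26, C = -84.5. Since B² - 4AC = 0 = 0, this is a parabolic PDE.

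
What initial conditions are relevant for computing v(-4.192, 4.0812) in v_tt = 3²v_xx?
Domain of dependence: [-16.4356, 8.0516]. Signals travel at speed 3, so data within |x - -4.192| ≤ 3·4.0812 = 12.2436 can reach the point.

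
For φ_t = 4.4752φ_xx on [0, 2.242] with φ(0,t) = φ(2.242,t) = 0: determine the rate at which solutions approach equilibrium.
Eigenvalues: λₙ = 4.4752n²π²/2.242².
First three modes:
  n=1: λ₁ = 4.4752π²/2.242² ≈ 8.787
  n=2: λ₂ = 17.9008π²/2.242² ≈ 35.148 (4× faster decay)
  n=3: λ₃ = 40.2768π²/2.242² ≈ 79.083 (9× faster decay)
As t → ∞, higher modes decay exponentially faster. The n=1 mode dominates: φ ~ c₁ sin(πx/2.242) e^{-λ₁t}.
Decay rate: λ₁ = 4.4752π²/2.242² ≈ 8.787.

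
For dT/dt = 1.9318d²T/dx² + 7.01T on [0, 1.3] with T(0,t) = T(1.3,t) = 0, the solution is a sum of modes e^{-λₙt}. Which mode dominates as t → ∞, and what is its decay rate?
Eigenvalues: λₙ = 1.9318n²π²/1.3² - 7.01.
First three modes:
  n=1: λ₁ = 1.9318π²/1.3² - 7.01 ≈ 4.272
  n=2: λ₂ = 7.7272π²/1.3² - 7.01 ≈ 38.117
  n=3: λ₃ = 17.3862π²/1.3² - 7.01 ≈ 94.525
Since 1.9318π²/1.3² ≈ 11.282 > 7.01, all λₙ > 0.
The n=1 mode decays slowest → dominates as t → ∞.
Asymptotic: T ~ c₁ sin(πx/1.3) e^{-λ₁t} with decay rate λ₁ ≈ 4.272.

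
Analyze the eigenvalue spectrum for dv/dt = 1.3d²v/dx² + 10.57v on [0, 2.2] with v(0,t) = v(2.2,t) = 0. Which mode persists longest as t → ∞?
Eigenvalues: λₙ = 1.3n²π²/2.2² - 10.57.
First three modes:
  n=1: λ₁ = 1.3π²/2.2² - 10.57 ≈ -7.919
  n=2: λ₂ = 5.2π²/2.2² - 10.57 ≈ 0.034
  n=3: λ₃ = 11.7π²/2.2² - 10.57 ≈ 13.288
Since 1.3π²/2.2² ≈ 2.651 < 10.57, λ₁ < 0.
The n=1 mode grows fastest (−λₙ is largest for n=1) → dominates.
Asymptotic: v ~ c₁ sin(πx/2.2) e^{7.919t} (exponential growth at rate −λ₁ ≈ 7.919).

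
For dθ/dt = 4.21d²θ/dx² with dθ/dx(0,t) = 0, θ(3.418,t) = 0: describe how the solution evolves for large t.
θ → 0. Heat escapes through the Dirichlet boundary.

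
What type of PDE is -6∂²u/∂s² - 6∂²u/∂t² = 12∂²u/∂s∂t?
Rewriting in standard form: -6∂²u/∂s² - 12∂²u/∂s∂t - 6∂²u/∂t² = 0. With A = -6, B = -12, C = -6, the discriminant is 0. This is a parabolic PDE.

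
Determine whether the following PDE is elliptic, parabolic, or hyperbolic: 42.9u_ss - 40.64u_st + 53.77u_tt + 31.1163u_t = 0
Coefficients: A = 42.9, B = -40.64, C = 53.77. B² - 4AC = -7575.3224, which is negative, so the equation is elliptic.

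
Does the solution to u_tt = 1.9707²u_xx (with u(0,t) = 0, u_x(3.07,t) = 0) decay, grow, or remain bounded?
u oscillates (no decay). Energy is conserved; the solution oscillates indefinitely as standing waves.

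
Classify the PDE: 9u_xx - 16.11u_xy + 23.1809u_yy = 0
A = 9, B = -16.11, C = 23.1809. Discriminant B² - 4AC = -574.9803. Since -574.9803 < 0, elliptic.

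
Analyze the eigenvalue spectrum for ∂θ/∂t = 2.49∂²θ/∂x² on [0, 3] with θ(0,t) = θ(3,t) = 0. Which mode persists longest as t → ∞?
Eigenvalues: λₙ = 2.49n²π²/3².
First three modes:
  n=1: λ₁ = 2.49π²/3² ≈ 2.731
  n=2: λ₂ = 9.96π²/3² ≈ 10.922 (4× faster decay)
  n=3: λ₃ = 22.41π²/3² ≈ 24.575 (9× faster decay)
As t → ∞, higher modes decay exponentially faster. The n=1 mode dominates: θ ~ c₁ sin(πx/3) e^{-λ₁t}.
Decay rate: λ₁ = 2.49π²/3² ≈ 2.731.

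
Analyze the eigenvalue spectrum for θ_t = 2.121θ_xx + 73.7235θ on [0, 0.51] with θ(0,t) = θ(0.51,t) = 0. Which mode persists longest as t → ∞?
Eigenvalues: λₙ = 2.121n²π²/0.51² - 73.7235.
First three modes:
  n=1: λ₁ = 2.121π²/0.51² - 73.7235 ≈ 6.759
  n=2: λ₂ = 8.484π²/0.51² - 73.7235 ≈ 248.205
  n=3: λ₃ = 19.089π²/0.51² - 73.7235 ≈ 650.617
Since 2.121π²/0.51² ≈ 80.482 > 73.7235, all λₙ > 0.
The n=1 mode decays slowest → dominates as t → ∞.
Asymptotic: θ ~ c₁ sin(πx/0.51) e^{-λ₁t} with decay rate λ₁ ≈ 6.759.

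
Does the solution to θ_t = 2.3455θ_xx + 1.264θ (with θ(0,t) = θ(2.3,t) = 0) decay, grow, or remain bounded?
θ → 0. Diffusion dominates reaction (r=1.264 < κπ²/L²≈4.38); solution decays.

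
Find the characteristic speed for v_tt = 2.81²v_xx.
Speed = 2.81. Information travels along characteristics x = x₀ ± 2.81t.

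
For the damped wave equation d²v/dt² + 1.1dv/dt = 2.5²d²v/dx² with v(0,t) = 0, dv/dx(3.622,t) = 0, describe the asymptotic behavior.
v → 0. Damping (γ=1.1) dissipates energy; oscillations decay exponentially.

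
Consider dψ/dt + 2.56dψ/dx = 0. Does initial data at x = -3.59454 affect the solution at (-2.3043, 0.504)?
Yes. The characteristic through (-2.3043, 0.504) passes through x = -3.59454.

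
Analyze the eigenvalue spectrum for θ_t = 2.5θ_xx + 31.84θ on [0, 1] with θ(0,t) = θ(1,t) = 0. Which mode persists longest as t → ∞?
Eigenvalues: λₙ = 2.5n²π²/1² - 31.84.
First three modes:
  n=1: λ₁ = 2.5π² - 31.84 ≈ -7.166
  n=2: λ₂ = 10π² - 31.84 ≈ 66.856
  n=3: λ₃ = 22.5π² - 31.84 ≈ 190.226
Since 2.5π² ≈ 24.674 < 31.84, λ₁ < 0.
The n=1 mode grows fastest (−λₙ is largest for n=1) → dominates.
Asymptotic: θ ~ c₁ sin(πx/1) e^{7.166t} (exponential growth at rate −λ₁ ≈ 7.166).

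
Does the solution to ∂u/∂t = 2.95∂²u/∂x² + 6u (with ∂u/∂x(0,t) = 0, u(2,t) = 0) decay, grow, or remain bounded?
u grows unboundedly. Reaction dominates diffusion (r=6 > κπ²/(4L²)≈1.82); solution grows exponentially.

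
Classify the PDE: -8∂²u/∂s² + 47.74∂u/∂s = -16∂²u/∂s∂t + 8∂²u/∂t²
Rewriting in standard form: -8∂²u/∂s² + 16∂²u/∂s∂t - 8∂²u/∂t² + 47.74∂u/∂s = 0. A = -8, B = 16, C = -8. Discriminant B² - 4AC = 0. Since 0 = 0, parabolic.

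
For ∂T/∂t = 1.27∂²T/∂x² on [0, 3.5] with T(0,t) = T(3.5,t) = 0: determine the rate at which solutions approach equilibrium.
Eigenvalues: λₙ = 1.27n²π²/3.5².
First three modes:
  n=1: λ₁ = 1.27π²/3.5² ≈ 1.023
  n=2: λ₂ = 5.08π²/3.5² ≈ 4.093 (4× faster decay)
  n=3: λ₃ = 11.43π²/3.5² ≈ 9.209 (9× faster decay)
As t → ∞, higher modes decay exponentially faster. The n=1 mode dominates: T ~ c₁ sin(πx/3.5) e^{-λ₁t}.
Decay rate: λ₁ = 1.27π²/3.5² ≈ 1.023.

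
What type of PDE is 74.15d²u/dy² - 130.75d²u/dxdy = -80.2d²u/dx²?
Rewriting in standard form: 80.2d²u/dx² - 130.75d²u/dxdy + 74.15d²u/dy² = 0. With A = 80.2, B = -130.75, C = 74.15, the discriminant is -6691.7575. This is an elliptic PDE.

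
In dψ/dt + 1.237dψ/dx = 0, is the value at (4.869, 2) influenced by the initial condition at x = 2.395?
Yes. The characteristic through (4.869, 2) passes through x = 2.395.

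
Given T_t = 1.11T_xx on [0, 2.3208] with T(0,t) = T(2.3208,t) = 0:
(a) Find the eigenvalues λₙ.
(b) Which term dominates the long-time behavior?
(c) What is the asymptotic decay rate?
Eigenvalues: λₙ = 1.11n²π²/2.3208².
First three modes:
  n=1: λ₁ = 1.11π²/2.3208² ≈ 2.034
  n=2: λ₂ = 4.44π²/2.3208² ≈ 8.136 (4× faster decay)
  n=3: λ₃ = 9.99π²/2.3208² ≈ 18.306 (9× faster decay)
As t → ∞, higher modes decay exponentially faster. The n=1 mode dominates: T ~ c₁ sin(πx/2.3208) e^{-λ₁t}.
Decay rate: λ₁ = 1.11π²/2.3208² ≈ 2.034.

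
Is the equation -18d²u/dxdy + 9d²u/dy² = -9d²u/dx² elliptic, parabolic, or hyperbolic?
Rewriting in standard form: 9d²u/dx² - 18d²u/dxdy + 9d²u/dy² = 0. Computing B² - 4AC with A = 9, B = -18, C = 9: discriminant = 0 (zero). Answer: parabolic.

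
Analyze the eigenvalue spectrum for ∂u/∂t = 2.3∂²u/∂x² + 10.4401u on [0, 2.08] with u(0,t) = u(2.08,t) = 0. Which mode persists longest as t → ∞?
Eigenvalues: λₙ = 2.3n²π²/2.08² - 10.4401.
First three modes:
  n=1: λ₁ = 2.3π²/2.08² - 10.4401 ≈ -5.193
  n=2: λ₂ = 9.2π²/2.08² - 10.4401 ≈ 10.547
  n=3: λ₃ = 20.7π²/2.08² - 10.4401 ≈ 36.782
Since 2.3π²/2.08² ≈ 5.247 < 10.4401, λ₁ < 0.
The n=1 mode grows fastest (−λₙ is largest for n=1) → dominates.
Asymptotic: u ~ c₁ sin(πx/2.08) e^{5.193t} (exponential growth at rate −λ₁ ≈ 5.193).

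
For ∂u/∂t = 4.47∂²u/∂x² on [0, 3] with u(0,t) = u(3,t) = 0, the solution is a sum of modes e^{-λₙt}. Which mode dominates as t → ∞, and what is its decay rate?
Eigenvalues: λₙ = 4.47n²π²/3².
First three modes:
  n=1: λ₁ = 4.47π²/3² ≈ 4.902
  n=2: λ₂ = 17.88π²/3² ≈ 19.608 (4× faster decay)
  n=3: λ₃ = 40.23π²/3² ≈ 44.117 (9× faster decay)
As t → ∞, higher modes decay exponentially faster. The n=1 mode dominates: u ~ c₁ sin(πx/3) e^{-λ₁t}.
Decay rate: λ₁ = 4.47π²/3² ≈ 4.902.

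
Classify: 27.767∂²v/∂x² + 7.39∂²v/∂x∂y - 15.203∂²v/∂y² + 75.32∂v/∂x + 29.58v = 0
Hyperbolic (discriminant = 1743.178904).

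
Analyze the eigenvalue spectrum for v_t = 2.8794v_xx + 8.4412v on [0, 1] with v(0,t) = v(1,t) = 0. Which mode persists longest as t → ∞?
Eigenvalues: λₙ = 2.8794n²π²/1² - 8.4412.
First three modes:
  n=1: λ₁ = 2.8794π² - 8.4412 ≈ 19.977
  n=2: λ₂ = 11.5176π² - 8.4412 ≈ 105.233
  n=3: λ₃ = 25.9146π² - 8.4412 ≈ 247.326
Since 2.8794π² ≈ 28.419 > 8.4412, all λₙ > 0.
The n=1 mode decays slowest → dominates as t → ∞.
Asymptotic: v ~ c₁ sin(πx/1) e^{-λ₁t} with decay rate λ₁ ≈ 19.977.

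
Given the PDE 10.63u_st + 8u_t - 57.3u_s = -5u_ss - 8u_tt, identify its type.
Rewriting in standard form: 5u_ss + 10.63u_st + 8u_tt - 57.3u_s + 8u_t = 0. The second-order coefficients are A = 5, B = 10.63, C = 8. Since B² - 4AC = -47.0031 < 0, this is an elliptic PDE.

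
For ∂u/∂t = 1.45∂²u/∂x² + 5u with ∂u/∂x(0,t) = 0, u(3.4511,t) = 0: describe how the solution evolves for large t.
u grows unboundedly. Reaction dominates diffusion (r=5 > κπ²/(4L²)≈0.3); solution grows exponentially.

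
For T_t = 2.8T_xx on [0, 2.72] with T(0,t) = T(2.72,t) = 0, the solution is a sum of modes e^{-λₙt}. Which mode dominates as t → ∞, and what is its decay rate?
Eigenvalues: λₙ = 2.8n²π²/2.72².
First three modes:
  n=1: λ₁ = 2.8π²/2.72² ≈ 3.735
  n=2: λ₂ = 11.2π²/2.72² ≈ 14.941 (4× faster decay)
  n=3: λ₃ = 25.2π²/2.72² ≈ 33.617 (9× faster decay)
As t → ∞, higher modes decay exponentially faster. The n=1 mode dominates: T ~ c₁ sin(πx/2.72) e^{-λ₁t}.
Decay rate: λ₁ = 2.8π²/2.72² ≈ 3.735.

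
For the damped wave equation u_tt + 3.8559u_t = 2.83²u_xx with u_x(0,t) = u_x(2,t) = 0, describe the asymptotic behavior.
u → constant (steady state). Damping (γ=3.8559) dissipates the nonconstant modes; with Neumann BCs the spatial average obeys M''+γM'=0 and tends to a finite limit.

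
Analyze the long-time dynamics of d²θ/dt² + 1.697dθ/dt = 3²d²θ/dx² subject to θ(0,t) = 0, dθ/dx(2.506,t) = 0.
Long-time behavior: θ → 0. Damping (γ=1.697) dissipates energy; oscillations decay exponentially.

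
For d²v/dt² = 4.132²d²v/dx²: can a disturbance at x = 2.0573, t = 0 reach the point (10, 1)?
No. The domain of dependence is [5.868, 14.132], and 2.0573 is outside this interval.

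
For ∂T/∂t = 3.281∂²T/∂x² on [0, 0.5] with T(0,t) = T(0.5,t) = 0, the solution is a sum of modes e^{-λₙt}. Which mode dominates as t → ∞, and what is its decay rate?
Eigenvalues: λₙ = 3.281n²π²/0.5².
First three modes:
  n=1: λ₁ = 3.281π²/0.5² ≈ 129.529
  n=2: λ₂ = 13.124π²/0.5² ≈ 518.115 (4× faster decay)
  n=3: λ₃ = 29.529π²/0.5² ≈ 1165.758 (9× faster decay)
As t → ∞, higher modes decay exponentially faster. The n=1 mode dominates: T ~ c₁ sin(πx/0.5) e^{-λ₁t}.
Decay rate: λ₁ = 3.281π²/0.5² ≈ 129.529.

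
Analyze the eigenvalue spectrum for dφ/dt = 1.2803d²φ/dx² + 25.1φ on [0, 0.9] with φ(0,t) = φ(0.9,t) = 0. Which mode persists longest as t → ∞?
Eigenvalues: λₙ = 1.2803n²π²/0.9² - 25.1.
First three modes:
  n=1: λ₁ = 1.2803π²/0.9² - 25.1 ≈ -9.5
  n=2: λ₂ = 5.1212π²/0.9² - 25.1 ≈ 37.3
  n=3: λ₃ = 11.5227π²/0.9² - 25.1 ≈ 115.301
Since 1.2803π²/0.9² ≈ 15.6 < 25.1, λ₁ < 0.
The n=1 mode grows fastest (−λₙ is largest for n=1) → dominates.
Asymptotic: φ ~ c₁ sin(πx/0.9) e^{9.5t} (exponential growth at rate −λ₁ ≈ 9.5).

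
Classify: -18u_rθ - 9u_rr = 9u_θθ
Rewriting in standard form: -9u_rr - 18u_rθ - 9u_θθ = 0. Parabolic (discriminant = 0).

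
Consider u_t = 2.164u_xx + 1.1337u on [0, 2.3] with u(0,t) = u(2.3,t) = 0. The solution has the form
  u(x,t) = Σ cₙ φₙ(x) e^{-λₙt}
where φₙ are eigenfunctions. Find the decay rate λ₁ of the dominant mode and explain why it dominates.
Eigenvalues: λₙ = 2.164n²π²/2.3² - 1.1337.
First three modes:
  n=1: λ₁ = 2.164π²/2.3² - 1.1337 ≈ 2.904
  n=2: λ₂ = 8.656π²/2.3² - 1.1337 ≈ 15.016
  n=3: λ₃ = 19.476π²/2.3² - 1.1337 ≈ 35.203
Since 2.164π²/2.3² ≈ 4.037 > 1.1337, all λₙ > 0.
The n=1 mode decays slowest → dominates as t → ∞.
Asymptotic: u ~ c₁ sin(πx/2.3) e^{-λ₁t} with decay rate λ₁ ≈ 2.904.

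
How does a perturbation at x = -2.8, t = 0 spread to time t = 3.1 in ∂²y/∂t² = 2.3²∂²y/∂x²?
Domain of influence: [-9.93, 4.33]. Data at x = -2.8 spreads outward at speed 2.3.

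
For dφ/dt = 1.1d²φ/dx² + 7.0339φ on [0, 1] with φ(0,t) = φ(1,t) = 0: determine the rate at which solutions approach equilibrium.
Eigenvalues: λₙ = 1.1n²π²/1² - 7.0339.
First three modes:
  n=1: λ₁ = 1.1π² - 7.0339 ≈ 3.823
  n=2: λ₂ = 4.4π² - 7.0339 ≈ 36.392
  n=3: λ₃ = 9.9π² - 7.0339 ≈ 90.675
Since 1.1π² ≈ 10.857 > 7.0339, all λₙ > 0.
The n=1 mode decays slowest → dominates as t → ∞.
Asymptotic: φ ~ c₁ sin(πx/1) e^{-λ₁t} with decay rate λ₁ ≈ 3.823.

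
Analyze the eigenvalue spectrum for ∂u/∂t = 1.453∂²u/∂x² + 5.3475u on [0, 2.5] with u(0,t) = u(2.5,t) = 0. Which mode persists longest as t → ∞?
Eigenvalues: λₙ = 1.453n²π²/2.5² - 5.3475.
First three modes:
  n=1: λ₁ = 1.453π²/2.5² - 5.3475 ≈ -3.053
  n=2: λ₂ = 5.812π²/2.5² - 5.3475 ≈ 3.83
  n=3: λ₃ = 13.077π²/2.5² - 5.3475 ≈ 15.303
Since 1.453π²/2.5² ≈ 2.294 < 5.3475, λ₁ < 0.
The n=1 mode grows fastest (−λₙ is largest for n=1) → dominates.
Asymptotic: u ~ c₁ sin(πx/2.5) e^{3.053t} (exponential growth at rate −λ₁ ≈ 3.053).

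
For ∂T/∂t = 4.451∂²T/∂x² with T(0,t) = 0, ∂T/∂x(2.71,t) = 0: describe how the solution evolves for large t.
T → 0. Heat escapes through the Dirichlet boundary.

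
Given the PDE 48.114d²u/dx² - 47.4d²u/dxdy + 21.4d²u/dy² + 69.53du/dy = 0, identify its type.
The second-order coefficients are A = 48.114, B = -47.4, C = 21.4. Since B² - 4AC = -1871.7984 < 0, this is an elliptic PDE.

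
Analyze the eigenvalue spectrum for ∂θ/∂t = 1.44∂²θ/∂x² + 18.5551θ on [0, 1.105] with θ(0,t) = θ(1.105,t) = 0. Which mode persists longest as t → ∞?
Eigenvalues: λₙ = 1.44n²π²/1.105² - 18.5551.
First three modes:
  n=1: λ₁ = 1.44π²/1.105² - 18.5551 ≈ -6.916
  n=2: λ₂ = 5.76π²/1.105² - 18.5551 ≈ 28.003
  n=3: λ₃ = 12.96π²/1.105² - 18.5551 ≈ 86.201
Since 1.44π²/1.105² ≈ 11.64 < 18.5551, λ₁ < 0.
The n=1 mode grows fastest (−λₙ is largest for n=1) → dominates.
Asymptotic: θ ~ c₁ sin(πx/1.105) e^{6.916t} (exponential growth at rate −λ₁ ≈ 6.916).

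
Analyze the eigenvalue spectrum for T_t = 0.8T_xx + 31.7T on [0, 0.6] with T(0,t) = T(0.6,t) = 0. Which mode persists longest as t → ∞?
Eigenvalues: λₙ = 0.8n²π²/0.6² - 31.7.
First three modes:
  n=1: λ₁ = 0.8π²/0.6² - 31.7 ≈ -9.768
  n=2: λ₂ = 3.2π²/0.6² - 31.7 ≈ 56.03
  n=3: λ₃ = 7.2π²/0.6² - 31.7 ≈ 165.692
Since 0.8π²/0.6² ≈ 21.932 < 31.7, λ₁ < 0.
The n=1 mode grows fastest (−λₙ is largest for n=1) → dominates.
Asymptotic: T ~ c₁ sin(πx/0.6) e^{9.768t} (exponential growth at rate −λ₁ ≈ 9.768).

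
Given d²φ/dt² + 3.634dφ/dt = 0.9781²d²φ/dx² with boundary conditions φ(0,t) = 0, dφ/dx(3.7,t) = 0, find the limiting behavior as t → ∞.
φ → 0. Damping (γ=3.634) dissipates energy; oscillations decay exponentially.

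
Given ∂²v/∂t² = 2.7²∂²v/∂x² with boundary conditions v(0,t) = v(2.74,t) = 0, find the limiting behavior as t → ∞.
v oscillates (no decay). Energy is conserved; the solution oscillates indefinitely as standing waves.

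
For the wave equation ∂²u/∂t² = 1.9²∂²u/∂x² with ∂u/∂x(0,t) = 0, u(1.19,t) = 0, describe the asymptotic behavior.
u oscillates (no decay). Energy is conserved; the solution oscillates indefinitely as standing waves.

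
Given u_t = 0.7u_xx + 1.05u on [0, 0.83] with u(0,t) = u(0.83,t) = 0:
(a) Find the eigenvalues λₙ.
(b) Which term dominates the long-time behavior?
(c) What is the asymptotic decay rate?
Eigenvalues: λₙ = 0.7n²π²/0.83² - 1.05.
First three modes:
  n=1: λ₁ = 0.7π²/0.83² - 1.05 ≈ 8.979
  n=2: λ₂ = 2.8π²/0.83² - 1.05 ≈ 39.065
  n=3: λ₃ = 6.3π²/0.83² - 1.05 ≈ 89.208
Since 0.7π²/0.83² ≈ 10.029 > 1.05, all λₙ > 0.
The n=1 mode decays slowest → dominates as t → ∞.
Asymptotic: u ~ c₁ sin(πx/0.83) e^{-λ₁t} with decay rate λ₁ ≈ 8.979.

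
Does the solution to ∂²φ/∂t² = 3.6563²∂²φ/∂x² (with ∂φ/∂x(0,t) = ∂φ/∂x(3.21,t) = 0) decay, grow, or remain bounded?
φ oscillates about a mean that drifts linearly in t (generically unbounded; no decay). There is no damping, so the nonconstant modes persist as standing waves (energy conserved, no decay). But with Neumann conditions at both ends the constant mode has eigenvalue 0: the spatial mean M(t) of φ satisfies M'' = 0, so M(t) = M(0) + M'(0)·t. Unless the initial velocity has zero mean (∫φ_t(x,0)dx = 0), the solution grows linearly in t (unbounded, though not exponentially); if it does have zero mean, the solution stays bounded and simply oscillates.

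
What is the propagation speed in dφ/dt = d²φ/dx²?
Infinite. The heat equation is parabolic, not hyperbolic, so disturbances propagate instantly.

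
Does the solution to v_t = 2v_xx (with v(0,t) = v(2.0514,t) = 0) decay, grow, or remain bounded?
v → 0. Heat diffuses out through both boundaries.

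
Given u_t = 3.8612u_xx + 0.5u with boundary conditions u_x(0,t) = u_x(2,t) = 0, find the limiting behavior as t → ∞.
u grows unboundedly. With Neumann BCs the constant mode has diffusion eigenvalue 0, so any r > 0 makes it grow like e^(0.5t); solution grows exponentially.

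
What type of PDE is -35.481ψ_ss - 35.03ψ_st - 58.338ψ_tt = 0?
With A = -35.481, B = -35.03, C = -58.338, the discriminant is -7052.461412. This is an elliptic PDE.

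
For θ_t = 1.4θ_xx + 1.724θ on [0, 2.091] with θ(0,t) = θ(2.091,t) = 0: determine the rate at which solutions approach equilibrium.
Eigenvalues: λₙ = 1.4n²π²/2.091² - 1.724.
First three modes:
  n=1: λ₁ = 1.4π²/2.091² - 1.724 ≈ 1.436
  n=2: λ₂ = 5.6π²/2.091² - 1.724 ≈ 10.917
  n=3: λ₃ = 12.6π²/2.091² - 1.724 ≈ 26.718
Since 1.4π²/2.091² ≈ 3.16 > 1.724, all λₙ > 0.
The n=1 mode decays slowest → dominates as t → ∞.
Asymptotic: θ ~ c₁ sin(πx/2.091) e^{-λ₁t} with decay rate λ₁ ≈ 1.436.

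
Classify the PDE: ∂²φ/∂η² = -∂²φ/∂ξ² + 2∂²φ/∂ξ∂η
Rewriting in standard form: ∂²φ/∂ξ² - 2∂²φ/∂ξ∂η + ∂²φ/∂η² = 0. A = 1, B = -2, C = 1. Discriminant B² - 4AC = 0. Since 0 = 0, parabolic.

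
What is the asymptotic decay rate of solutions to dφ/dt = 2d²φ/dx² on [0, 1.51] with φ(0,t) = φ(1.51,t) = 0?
Eigenvalues: λₙ = 2n²π²/1.51².
First three modes:
  n=1: λ₁ = 2π²/1.51² ≈ 8.657
  n=2: λ₂ = 8π²/1.51² ≈ 34.629 (4× faster decay)
  n=3: λ₃ = 18π²/1.51² ≈ 77.915 (9× faster decay)
As t → ∞, higher modes decay exponentially faster. The n=1 mode dominates: φ ~ c₁ sin(πx/1.51) e^{-λ₁t}.
Decay rate: λ₁ = 2π²/1.51² ≈ 8.657.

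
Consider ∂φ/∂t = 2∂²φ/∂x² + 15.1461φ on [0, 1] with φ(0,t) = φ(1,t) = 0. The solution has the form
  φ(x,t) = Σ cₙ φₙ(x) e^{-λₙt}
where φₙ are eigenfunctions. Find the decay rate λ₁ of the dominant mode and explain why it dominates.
Eigenvalues: λₙ = 2n²π²/1² - 15.1461.
First three modes:
  n=1: λ₁ = 2π² - 15.1461 ≈ 4.593
  n=2: λ₂ = 8π² - 15.1461 ≈ 63.811
  n=3: λ₃ = 18π² - 15.1461 ≈ 162.507
Since 2π² ≈ 19.739 > 15.1461, all λₙ > 0.
The n=1 mode decays slowest → dominates as t → ∞.
Asymptotic: φ ~ c₁ sin(πx/1) e^{-λ₁t} with decay rate λ₁ ≈ 4.593.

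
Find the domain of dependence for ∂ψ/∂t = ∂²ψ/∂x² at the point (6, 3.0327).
The entire real line. The heat equation has infinite propagation speed: any initial disturbance instantly affects all points (though exponentially small far away).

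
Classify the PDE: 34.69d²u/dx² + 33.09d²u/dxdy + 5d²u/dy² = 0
A = 34.69, B = 33.09, C = 5. Discriminant B² - 4AC = 401.1481. Since 401.1481 > 0, hyperbolic.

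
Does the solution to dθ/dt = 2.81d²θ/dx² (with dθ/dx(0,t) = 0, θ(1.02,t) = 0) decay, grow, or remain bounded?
θ → 0. Heat escapes through the Dirichlet boundary.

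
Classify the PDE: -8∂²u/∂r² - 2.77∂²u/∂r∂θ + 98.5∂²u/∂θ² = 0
A = -8, B = -2.77, C = 98.5. Discriminant B² - 4AC = 3159.6729. Since 3159.6729 > 0, hyperbolic.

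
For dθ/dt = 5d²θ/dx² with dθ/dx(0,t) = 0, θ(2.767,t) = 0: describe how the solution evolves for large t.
θ → 0. Heat escapes through the Dirichlet boundary.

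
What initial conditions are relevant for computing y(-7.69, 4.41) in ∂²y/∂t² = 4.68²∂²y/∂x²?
Domain of dependence: [-28.3288, 12.9488]. Signals travel at speed 4.68, so data within |x - -7.69| ≤ 4.68·4.41 = 20.6388 can reach the point.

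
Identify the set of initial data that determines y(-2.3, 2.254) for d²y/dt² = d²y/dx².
Domain of dependence: [-4.554, -0.046]. Signals travel at speed 1, so data within |x - -2.3| ≤ 1·2.254 = 2.254 can reach the point.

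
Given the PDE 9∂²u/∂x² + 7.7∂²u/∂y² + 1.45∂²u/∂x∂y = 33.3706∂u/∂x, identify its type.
Rewriting in standard form: 9∂²u/∂x² + 1.45∂²u/∂x∂y + 7.7∂²u/∂y² - 33.3706∂u/∂x = 0. The second-order coefficients are A = 9, B = 1.45, C = 7.7. Since B² - 4AC = -275.0975 < 0, this is an elliptic PDE.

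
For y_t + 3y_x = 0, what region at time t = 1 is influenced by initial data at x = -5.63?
At x = -2.63. The characteristic carries data from (-5.63, 0) to (-2.63, 1).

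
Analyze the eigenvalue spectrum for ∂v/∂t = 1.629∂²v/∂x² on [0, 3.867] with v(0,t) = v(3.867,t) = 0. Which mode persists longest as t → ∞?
Eigenvalues: λₙ = 1.629n²π²/3.867².
First three modes:
  n=1: λ₁ = 1.629π²/3.867² ≈ 1.075
  n=2: λ₂ = 6.516π²/3.867² ≈ 4.301 (4× faster decay)
  n=3: λ₃ = 14.661π²/3.867² ≈ 9.676 (9× faster decay)
As t → ∞, higher modes decay exponentially faster. The n=1 mode dominates: v ~ c₁ sin(πx/3.867) e^{-λ₁t}.
Decay rate: λ₁ = 1.629π²/3.867² ≈ 1.075.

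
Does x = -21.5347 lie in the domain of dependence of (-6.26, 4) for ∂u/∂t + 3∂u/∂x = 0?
No. Only data at x = -18.26 affects (-6.26, 4). Advection has one-way propagation along characteristics.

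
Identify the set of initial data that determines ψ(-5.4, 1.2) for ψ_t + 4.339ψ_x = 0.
A single point: x = -10.6068. The characteristic through (-5.4, 1.2) is x - 4.339t = const, so x = -5.4 - 4.339·1.2 = -10.6068.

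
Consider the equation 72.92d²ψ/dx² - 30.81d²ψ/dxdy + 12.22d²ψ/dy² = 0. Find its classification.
Elliptic. (A = 72.92, B = -30.81, C = 12.22 gives B² - 4AC = -2615.0735.)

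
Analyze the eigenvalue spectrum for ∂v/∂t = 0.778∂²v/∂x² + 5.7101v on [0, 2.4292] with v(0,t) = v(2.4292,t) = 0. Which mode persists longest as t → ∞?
Eigenvalues: λₙ = 0.778n²π²/2.4292² - 5.7101.
First three modes:
  n=1: λ₁ = 0.778π²/2.4292² - 5.7101 ≈ -4.409
  n=2: λ₂ = 3.112π²/2.4292² - 5.7101 ≈ -0.505
  n=3: λ₃ = 7.002π²/2.4292² - 5.7101 ≈ 6.001
Since 0.778π²/2.4292² ≈ 1.301 < 5.7101, λ₁ < 0.
The n=1 mode grows fastest (−λₙ is largest for n=1) → dominates.
Asymptotic: v ~ c₁ sin(πx/2.4292) e^{4.409t} (exponential growth at rate −λ₁ ≈ 4.409).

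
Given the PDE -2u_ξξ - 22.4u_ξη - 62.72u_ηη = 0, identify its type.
The second-order coefficients are A = -2, B = -22.4, C = -62.72. Since B² - 4AC = 0 = 0, this is a parabolic PDE.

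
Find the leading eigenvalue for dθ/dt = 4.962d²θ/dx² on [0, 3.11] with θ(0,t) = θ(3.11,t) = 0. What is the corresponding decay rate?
Eigenvalues: λₙ = 4.962n²π²/3.11².
First three modes:
  n=1: λ₁ = 4.962π²/3.11² ≈ 5.063
  n=2: λ₂ = 19.848π²/3.11² ≈ 20.253 (4× faster decay)
  n=3: λ₃ = 44.658π²/3.11² ≈ 45.57 (9× faster decay)
As t → ∞, higher modes decay exponentially faster. The n=1 mode dominates: θ ~ c₁ sin(πx/3.11) e^{-λ₁t}.
Decay rate: λ₁ = 4.962π²/3.11² ≈ 5.063.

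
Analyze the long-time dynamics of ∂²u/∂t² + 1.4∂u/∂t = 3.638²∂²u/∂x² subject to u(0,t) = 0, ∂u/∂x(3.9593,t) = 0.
Long-time behavior: u → 0. Damping (γ=1.4) dissipates energy; oscillations decay exponentially.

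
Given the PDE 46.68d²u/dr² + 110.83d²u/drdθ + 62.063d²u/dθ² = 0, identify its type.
The second-order coefficients are A = 46.68, B = 110.83, C = 62.063. Since B² - 4AC = 694.88554 > 0, this is a hyperbolic PDE.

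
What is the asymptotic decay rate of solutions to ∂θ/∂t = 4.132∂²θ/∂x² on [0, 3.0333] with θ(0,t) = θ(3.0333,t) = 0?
Eigenvalues: λₙ = 4.132n²π²/3.0333².
First three modes:
  n=1: λ₁ = 4.132π²/3.0333² ≈ 4.432
  n=2: λ₂ = 16.528π²/3.0333² ≈ 17.729 (4× faster decay)
  n=3: λ₃ = 37.188π²/3.0333² ≈ 39.891 (9× faster decay)
As t → ∞, higher modes decay exponentially faster. The n=1 mode dominates: θ ~ c₁ sin(πx/3.0333) e^{-λ₁t}.
Decay rate: λ₁ = 4.132π²/3.0333² ≈ 4.432.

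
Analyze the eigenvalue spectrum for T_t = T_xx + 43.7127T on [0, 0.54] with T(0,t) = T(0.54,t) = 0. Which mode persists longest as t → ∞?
Eigenvalues: λₙ = n²π²/0.54² - 43.7127.
First three modes:
  n=1: λ₁ = π²/0.54² - 43.7127 ≈ -9.866
  n=2: λ₂ = 4π²/0.54² - 43.7127 ≈ 91.673
  n=3: λ₃ = 9π²/0.54² - 43.7127 ≈ 260.905
Since π²/0.54² ≈ 33.846 < 43.7127, λ₁ < 0.
The n=1 mode grows fastest (−λₙ is largest for n=1) → dominates.
Asymptotic: T ~ c₁ sin(πx/0.54) e^{9.866t} (exponential growth at rate −λ₁ ≈ 9.866).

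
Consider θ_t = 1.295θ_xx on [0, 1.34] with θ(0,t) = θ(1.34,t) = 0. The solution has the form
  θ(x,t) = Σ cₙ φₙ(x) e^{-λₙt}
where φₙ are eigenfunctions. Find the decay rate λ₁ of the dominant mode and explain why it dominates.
Eigenvalues: λₙ = 1.295n²π²/1.34².
First three modes:
  n=1: λ₁ = 1.295π²/1.34² ≈ 7.118
  n=2: λ₂ = 5.18π²/1.34² ≈ 28.472 (4× faster decay)
  n=3: λ₃ = 11.655π²/1.34² ≈ 64.062 (9× faster decay)
As t → ∞, higher modes decay exponentially faster. The n=1 mode dominates: θ ~ c₁ sin(πx/1.34) e^{-λ₁t}.
Decay rate: λ₁ = 1.295π²/1.34² ≈ 7.118.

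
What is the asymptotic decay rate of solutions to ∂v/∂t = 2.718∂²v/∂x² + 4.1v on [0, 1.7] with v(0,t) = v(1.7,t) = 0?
Eigenvalues: λₙ = 2.718n²π²/1.7² - 4.1.
First three modes:
  n=1: λ₁ = 2.718π²/1.7² - 4.1 ≈ 5.182
  n=2: λ₂ = 10.872π²/1.7² - 4.1 ≈ 33.029
  n=3: λ₃ = 24.462π²/1.7² - 4.1 ≈ 79.44
Since 2.718π²/1.7² ≈ 9.282 > 4.1, all λₙ > 0.
The n=1 mode decays slowest → dominates as t → ∞.
Asymptotic: v ~ c₁ sin(πx/1.7) e^{-λ₁t} with decay rate λ₁ ≈ 5.182.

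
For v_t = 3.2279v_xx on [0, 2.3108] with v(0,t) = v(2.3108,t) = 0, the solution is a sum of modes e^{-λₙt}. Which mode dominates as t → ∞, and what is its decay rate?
Eigenvalues: λₙ = 3.2279n²π²/2.3108².
First three modes:
  n=1: λ₁ = 3.2279π²/2.3108² ≈ 5.966
  n=2: λ₂ = 12.9116π²/2.3108² ≈ 23.865 (4× faster decay)
  n=3: λ₃ = 29.0511π²/2.3108² ≈ 53.695 (9× faster decay)
As t → ∞, higher modes decay exponentially faster. The n=1 mode dominates: v ~ c₁ sin(πx/2.3108) e^{-λ₁t}.
Decay rate: λ₁ = 3.2279π²/2.3108² ≈ 5.966.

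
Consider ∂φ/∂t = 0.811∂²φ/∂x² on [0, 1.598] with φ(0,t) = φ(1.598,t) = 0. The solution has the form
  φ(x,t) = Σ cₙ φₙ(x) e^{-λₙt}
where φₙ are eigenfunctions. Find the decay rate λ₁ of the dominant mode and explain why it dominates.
Eigenvalues: λₙ = 0.811n²π²/1.598².
First three modes:
  n=1: λ₁ = 0.811π²/1.598² ≈ 3.134
  n=2: λ₂ = 3.244π²/1.598² ≈ 12.538 (4× faster decay)
  n=3: λ₃ = 7.299π²/1.598² ≈ 28.21 (9× faster decay)
As t → ∞, higher modes decay exponentially faster. The n=1 mode dominates: φ ~ c₁ sin(πx/1.598) e^{-λ₁t}.
Decay rate: λ₁ = 0.811π²/1.598² ≈ 3.134.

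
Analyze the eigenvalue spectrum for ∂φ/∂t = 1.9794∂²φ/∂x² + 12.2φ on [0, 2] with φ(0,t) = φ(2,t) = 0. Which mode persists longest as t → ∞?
Eigenvalues: λₙ = 1.9794n²π²/2² - 12.2.
First three modes:
  n=1: λ₁ = 1.9794π²/2² - 12.2 ≈ -7.316
  n=2: λ₂ = 7.9176π²/2² - 12.2 ≈ 7.336
  n=3: λ₃ = 17.8146π²/2² - 12.2 ≈ 31.756
Since 1.9794π²/2² ≈ 4.884 < 12.2, λ₁ < 0.
The n=1 mode grows fastest (−λₙ is largest for n=1) → dominates.
Asymptotic: φ ~ c₁ sin(πx/2) e^{7.316t} (exponential growth at rate −λ₁ ≈ 7.316).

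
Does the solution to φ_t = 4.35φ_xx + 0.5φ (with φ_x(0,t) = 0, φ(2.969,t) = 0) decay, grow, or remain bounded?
φ → 0. Diffusion dominates reaction (r=0.5 < κπ²/(4L²)≈1.22); solution decays.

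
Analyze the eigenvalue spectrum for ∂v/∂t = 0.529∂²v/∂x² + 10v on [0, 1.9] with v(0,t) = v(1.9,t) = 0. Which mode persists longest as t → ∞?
Eigenvalues: λₙ = 0.529n²π²/1.9² - 10.
First three modes:
  n=1: λ₁ = 0.529π²/1.9² - 10 ≈ -8.554
  n=2: λ₂ = 2.116π²/1.9² - 10 ≈ -4.215
  n=3: λ₃ = 4.761π²/1.9² - 10 ≈ 3.016
Since 0.529π²/1.9² ≈ 1.446 < 10, λ₁ < 0.
The n=1 mode grows fastest (−λₙ is largest for n=1) → dominates.
Asymptotic: v ~ c₁ sin(πx/1.9) e^{8.554t} (exponential growth at rate −λ₁ ≈ 8.554).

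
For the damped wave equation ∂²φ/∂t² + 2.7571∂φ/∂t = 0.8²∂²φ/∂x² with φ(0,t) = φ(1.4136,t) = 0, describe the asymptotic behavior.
φ → 0. Damping (γ=2.7571) dissipates energy; oscillations decay exponentially.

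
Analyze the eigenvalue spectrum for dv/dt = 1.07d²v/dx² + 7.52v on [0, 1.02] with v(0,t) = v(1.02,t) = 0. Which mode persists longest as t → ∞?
Eigenvalues: λₙ = 1.07n²π²/1.02² - 7.52.
First three modes:
  n=1: λ₁ = 1.07π²/1.02² - 7.52 ≈ 2.63
  n=2: λ₂ = 4.28π²/1.02² - 7.52 ≈ 33.082
  n=3: λ₃ = 9.63π²/1.02² - 7.52 ≈ 83.834
Since 1.07π²/1.02² ≈ 10.15 > 7.52, all λₙ > 0.
The n=1 mode decays slowest → dominates as t → ∞.
Asymptotic: v ~ c₁ sin(πx/1.02) e^{-λ₁t} with decay rate λ₁ ≈ 2.63.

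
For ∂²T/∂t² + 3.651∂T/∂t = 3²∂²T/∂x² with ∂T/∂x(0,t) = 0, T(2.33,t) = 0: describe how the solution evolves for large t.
T → 0. Damping (γ=3.651) dissipates energy; oscillations decay exponentially.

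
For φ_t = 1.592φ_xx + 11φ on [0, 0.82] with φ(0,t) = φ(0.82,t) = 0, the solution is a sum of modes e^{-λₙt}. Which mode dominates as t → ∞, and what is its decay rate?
Eigenvalues: λₙ = 1.592n²π²/0.82² - 11.
First three modes:
  n=1: λ₁ = 1.592π²/0.82² - 11 ≈ 12.368
  n=2: λ₂ = 6.368π²/0.82² - 11 ≈ 82.471
  n=3: λ₃ = 14.328π²/0.82² - 11 ≈ 199.309
Since 1.592π²/0.82² ≈ 23.368 > 11, all λₙ > 0.
The n=1 mode decays slowest → dominates as t → ∞.
Asymptotic: φ ~ c₁ sin(πx/0.82) e^{-λ₁t} with decay rate λ₁ ≈ 12.368.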